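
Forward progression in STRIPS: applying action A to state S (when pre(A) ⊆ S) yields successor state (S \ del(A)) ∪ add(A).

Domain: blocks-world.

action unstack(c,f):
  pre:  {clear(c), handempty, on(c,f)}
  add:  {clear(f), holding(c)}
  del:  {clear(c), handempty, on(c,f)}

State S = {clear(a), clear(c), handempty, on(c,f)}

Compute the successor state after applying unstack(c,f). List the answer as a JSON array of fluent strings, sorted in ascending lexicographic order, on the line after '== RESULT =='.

Progress:
  pre ⊆ S: {clear(c), handempty, on(c,f)} ⊆ S  — applicable
  S \ del = {clear(a)}
  ∪ add   = {clear(a), clear(f), holding(c)}

== RESULT ==
["clear(a)", "clear(f)", "holding(c)"]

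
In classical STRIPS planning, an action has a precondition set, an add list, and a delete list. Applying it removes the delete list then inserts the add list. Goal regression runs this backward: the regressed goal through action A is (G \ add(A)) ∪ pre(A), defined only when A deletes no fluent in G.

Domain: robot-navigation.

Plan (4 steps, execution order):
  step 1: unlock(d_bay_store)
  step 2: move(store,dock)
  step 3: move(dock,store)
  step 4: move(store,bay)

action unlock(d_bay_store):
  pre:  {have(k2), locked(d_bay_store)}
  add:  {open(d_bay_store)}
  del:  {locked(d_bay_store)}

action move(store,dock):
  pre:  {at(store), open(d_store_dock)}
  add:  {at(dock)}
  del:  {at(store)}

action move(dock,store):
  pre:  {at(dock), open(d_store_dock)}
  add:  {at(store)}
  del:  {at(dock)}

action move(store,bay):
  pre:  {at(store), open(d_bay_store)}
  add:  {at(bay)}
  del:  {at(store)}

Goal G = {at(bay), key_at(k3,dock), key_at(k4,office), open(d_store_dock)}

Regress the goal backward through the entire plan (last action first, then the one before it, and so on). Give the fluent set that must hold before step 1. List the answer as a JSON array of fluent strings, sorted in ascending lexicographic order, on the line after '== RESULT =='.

Regress step by step:
  through step 4 (move(store,bay)): drop {at(bay)}, keep {key_at(k3,dock), key_at(k4,office), open(d_store_dock)}, require {at(store), open(d_bay_store)}
    → {at(store), key_at(k3,dock), key_at(k4,office), open(d_bay_store), open(d_store_dock)}
  through step 3 (move(dock,store)): drop {at(store)}, keep {key_at(k3,dock), key_at(k4,office), open(d_bay_store), open(d_store_dock)}, require {at(dock), open(d_store_dock)}
    → {at(dock), key_at(k3,dock), key_at(k4,office), open(d_bay_store), open(d_store_dock)}
  through step 2 (move(store,dock)): drop {at(dock)}, keep {key_at(k3,dock), key_at(k4,office), open(d_bay_store), open(d_store_dock)}, require {at(store), open(d_store_dock)}
    → {at(store), key_at(k3,dock), key_at(k4,office), open(d_bay_store), open(d_store_dock)}
  through step 1 (unlock(d_bay_store)): drop {open(d_bay_store)}, keep {at(store), key_at(k3,dock), key_at(k4,office), open(d_store_dock)}, require {have(k2), locked(d_bay_store)}
    → {at(store), have(k2), key_at(k3,dock), key_at(k4,office), locked(d_bay_store), open(d_store_dock)}

== RESULT ==
["at(store)", "have(k2)", "key_at(k3,dock)", "key_at(k4,office)", "locked(d_bay_store)", "open(d_store_dock)"]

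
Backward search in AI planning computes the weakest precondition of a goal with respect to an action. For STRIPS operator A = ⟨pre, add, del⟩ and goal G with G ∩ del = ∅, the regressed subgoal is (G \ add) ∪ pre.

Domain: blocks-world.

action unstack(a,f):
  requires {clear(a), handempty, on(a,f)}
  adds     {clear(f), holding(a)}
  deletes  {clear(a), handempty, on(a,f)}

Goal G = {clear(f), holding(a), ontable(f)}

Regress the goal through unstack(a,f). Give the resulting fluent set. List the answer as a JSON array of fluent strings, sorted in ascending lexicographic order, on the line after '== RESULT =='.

Regress:
  G ∩ del = {}  (empty — regression defined)
  G \ add = {clear(f), holding(a), ontable(f)} \ {clear(f), holding(a)} = {ontable(f)}
  ∪ pre   = {ontable(f)} ∪ {clear(a), handempty, on(a,f)}
          = {clear(a), handempty, on(a,f), ontable(f)}

== RESULT ==
["clear(a)", "handempty", "on(a,f)", "ontable(f)"]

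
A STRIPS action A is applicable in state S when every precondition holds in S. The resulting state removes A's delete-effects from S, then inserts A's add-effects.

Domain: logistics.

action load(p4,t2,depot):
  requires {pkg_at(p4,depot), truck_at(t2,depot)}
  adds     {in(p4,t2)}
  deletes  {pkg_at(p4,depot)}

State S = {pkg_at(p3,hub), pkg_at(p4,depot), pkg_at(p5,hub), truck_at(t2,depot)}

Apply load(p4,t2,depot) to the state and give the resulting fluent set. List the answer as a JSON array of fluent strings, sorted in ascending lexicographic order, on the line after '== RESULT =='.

Progress:
  pre ⊆ S: {pkg_at(p4,depot), truck_at(t2,depot)} ⊆ S  — applicable
  S \ del = {pkg_at(p3,hub), pkg_at(p5,hub), truck_at(t2,depot)}
  ∪ add   = {in(p4,t2), pkg_at(p3,hub), pkg_at(p5,hub), truck_at(t2,depot)}

== RESULT ==
["in(p4,t2)", "pkg_at(p3,hub)", "pkg_at(p5,hub)", "truck_at(t2,depot)"]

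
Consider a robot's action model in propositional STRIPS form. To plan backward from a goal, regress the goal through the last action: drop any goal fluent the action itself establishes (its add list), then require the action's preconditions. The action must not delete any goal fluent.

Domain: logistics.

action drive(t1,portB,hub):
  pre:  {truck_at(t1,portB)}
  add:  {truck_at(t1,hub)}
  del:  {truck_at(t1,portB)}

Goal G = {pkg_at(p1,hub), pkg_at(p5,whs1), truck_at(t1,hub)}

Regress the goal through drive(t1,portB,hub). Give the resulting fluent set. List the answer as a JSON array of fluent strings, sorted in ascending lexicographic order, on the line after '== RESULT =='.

Compute (G \ add) ∪ pre:
  G ∩ del = {}  (empty — regression defined)
  G \ add = {pkg_at(p1,hub), pkg_at(p5,whs1), truck_at(t1,hub)} \ {truck_at(t1,hub)} = {pkg_at(p1,hub), pkg_at(p5,whs1)}
  ∪ pre   = {pkg_at(p1,hub), pkg_at(p5,whs1)} ∪ {truck_at(t1,portB)}
          = {pkg_at(p1,hub), pkg_at(p5,whs1), truck_at(t1,portB)}

== RESULT ==
["pkg_at(p1,hub)", "pkg_at(p5,whs1)", "truck_at(t1,portB)"]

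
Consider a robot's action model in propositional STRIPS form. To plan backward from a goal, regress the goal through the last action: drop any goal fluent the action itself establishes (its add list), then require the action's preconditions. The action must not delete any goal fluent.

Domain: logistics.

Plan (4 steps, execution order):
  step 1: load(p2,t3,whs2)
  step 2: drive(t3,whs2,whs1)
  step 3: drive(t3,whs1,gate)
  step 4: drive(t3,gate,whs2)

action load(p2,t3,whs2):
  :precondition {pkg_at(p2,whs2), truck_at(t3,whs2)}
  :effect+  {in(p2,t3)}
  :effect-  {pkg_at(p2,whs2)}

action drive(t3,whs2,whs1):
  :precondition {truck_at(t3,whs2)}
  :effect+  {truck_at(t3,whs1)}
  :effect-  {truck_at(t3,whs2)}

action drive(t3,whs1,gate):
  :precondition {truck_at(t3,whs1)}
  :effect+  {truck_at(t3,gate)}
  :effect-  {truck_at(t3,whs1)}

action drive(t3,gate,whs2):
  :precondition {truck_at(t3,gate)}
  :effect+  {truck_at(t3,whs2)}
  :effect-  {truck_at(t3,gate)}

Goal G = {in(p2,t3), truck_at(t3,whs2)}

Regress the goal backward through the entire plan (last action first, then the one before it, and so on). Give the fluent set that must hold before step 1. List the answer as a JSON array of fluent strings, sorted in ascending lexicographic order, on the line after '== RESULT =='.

Work backward from the goal:
  through step 4 (drive(t3,gate,whs2)): drop {truck_at(t3,whs2)}, keep {in(p2,t3)}, require {truck_at(t3,gate)}
    → {in(p2,t3), truck_at(t3,gate)}
  through step 3 (drive(t3,whs1,gate)): drop {truck_at(t3,gate)}, keep {in(p2,t3)}, require {truck_at(t3,whs1)}
    → {in(p2,t3), truck_at(t3,whs1)}
  through step 2 (drive(t3,whs2,whs1)): drop {truck_at(t3,whs1)}, keep {in(p2,t3)}, require {truck_at(t3,whs2)}
    → {in(p2,t3), truck_at(t3,whs2)}
  through step 1 (load(p2,t3,whs2)): drop {in(p2,t3)}, keep {truck_at(t3,whs2)}, require {pkg_at(p2,whs2), truck_at(t3,whs2)}
    → {pkg_at(p2,whs2), truck_at(t3,whs2)}

== RESULT ==
["pkg_at(p2,whs2)", "truck_at(t3,whs2)"]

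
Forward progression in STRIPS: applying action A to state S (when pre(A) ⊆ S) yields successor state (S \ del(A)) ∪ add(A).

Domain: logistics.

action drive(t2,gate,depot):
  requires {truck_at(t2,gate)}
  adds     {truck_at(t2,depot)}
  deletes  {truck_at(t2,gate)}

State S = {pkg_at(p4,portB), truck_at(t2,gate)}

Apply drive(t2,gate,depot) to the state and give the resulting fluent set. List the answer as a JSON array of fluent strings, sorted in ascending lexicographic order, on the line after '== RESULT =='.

Compute (S \ del) ∪ add:
  pre ⊆ S: {truck_at(t2,gate)} ⊆ S  — applicable
  S \ del = {pkg_at(p4,portB)}
  ∪ add   = {pkg_at(p4,portB), truck_at(t2,depot)}

== RESULT ==
["pkg_at(p4,portB)", "truck_at(t2,depot)"]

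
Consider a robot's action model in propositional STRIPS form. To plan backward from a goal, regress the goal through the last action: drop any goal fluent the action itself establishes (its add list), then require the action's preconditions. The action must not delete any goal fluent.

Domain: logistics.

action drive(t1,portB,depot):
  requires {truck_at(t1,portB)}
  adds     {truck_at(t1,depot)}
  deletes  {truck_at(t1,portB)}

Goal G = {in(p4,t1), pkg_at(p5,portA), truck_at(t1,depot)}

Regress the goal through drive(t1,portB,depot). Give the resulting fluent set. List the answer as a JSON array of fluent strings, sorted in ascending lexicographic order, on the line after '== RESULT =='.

Regress:
  G ∩ del = {}  (empty — regression defined)
  G \ add = {in(p4,t1), pkg_at(p5,portA), truck_at(t1,depot)} \ {truck_at(t1,depot)} = {in(p4,t1), pkg_at(p5,portA)}
  ∪ pre   = {in(p4,t1), pkg_at(p5,portA)} ∪ {truck_at(t1,portB)}
          = {in(p4,t1), pkg_at(p5,portA), truck_at(t1,portB)}

== RESULT ==
["in(p4,t1)", "pkg_at(p5,portA)", "truck_at(t1,portB)"]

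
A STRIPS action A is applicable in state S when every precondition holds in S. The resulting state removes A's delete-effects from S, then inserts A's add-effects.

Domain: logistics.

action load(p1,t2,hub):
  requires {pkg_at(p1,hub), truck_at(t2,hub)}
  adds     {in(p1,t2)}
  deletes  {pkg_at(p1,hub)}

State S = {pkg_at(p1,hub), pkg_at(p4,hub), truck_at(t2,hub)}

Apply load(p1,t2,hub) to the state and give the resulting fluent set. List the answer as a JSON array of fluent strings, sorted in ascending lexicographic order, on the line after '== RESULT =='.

Compute (S \ del) ∪ add:
  pre ⊆ S: {pkg_at(p1,hub), truck_at(t2,hub)} ⊆ S  — applicable
  S \ del = {pkg_at(p4,hub), truck_at(t2,hub)}
  ∪ add   = {in(p1,t2), pkg_at(p4,hub), truck_at(t2,hub)}

== RESULT ==
["in(p1,t2)", "pkg_at(p4,hub)", "truck_at(t2,hub)"]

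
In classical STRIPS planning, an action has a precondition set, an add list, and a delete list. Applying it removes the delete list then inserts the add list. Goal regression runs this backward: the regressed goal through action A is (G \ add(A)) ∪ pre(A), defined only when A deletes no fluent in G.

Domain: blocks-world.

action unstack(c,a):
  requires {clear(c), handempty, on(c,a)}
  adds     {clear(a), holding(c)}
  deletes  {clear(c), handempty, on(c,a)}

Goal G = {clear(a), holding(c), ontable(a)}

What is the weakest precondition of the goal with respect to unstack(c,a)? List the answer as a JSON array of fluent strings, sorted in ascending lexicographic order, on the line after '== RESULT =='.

Regress:
  G ∩ del = {}  (empty — regression defined)
  G \ add = {clear(a), holding(c), ontable(a)} \ {clear(a), holding(c)} = {ontable(a)}
  ∪ pre   = {ontable(a)} ∪ {clear(c), handempty, on(c,a)}
          = {clear(c), handempty, on(c,a), ontable(a)}

== RESULT ==
["clear(c)", "handempty", "on(c,a)", "ontable(a)"]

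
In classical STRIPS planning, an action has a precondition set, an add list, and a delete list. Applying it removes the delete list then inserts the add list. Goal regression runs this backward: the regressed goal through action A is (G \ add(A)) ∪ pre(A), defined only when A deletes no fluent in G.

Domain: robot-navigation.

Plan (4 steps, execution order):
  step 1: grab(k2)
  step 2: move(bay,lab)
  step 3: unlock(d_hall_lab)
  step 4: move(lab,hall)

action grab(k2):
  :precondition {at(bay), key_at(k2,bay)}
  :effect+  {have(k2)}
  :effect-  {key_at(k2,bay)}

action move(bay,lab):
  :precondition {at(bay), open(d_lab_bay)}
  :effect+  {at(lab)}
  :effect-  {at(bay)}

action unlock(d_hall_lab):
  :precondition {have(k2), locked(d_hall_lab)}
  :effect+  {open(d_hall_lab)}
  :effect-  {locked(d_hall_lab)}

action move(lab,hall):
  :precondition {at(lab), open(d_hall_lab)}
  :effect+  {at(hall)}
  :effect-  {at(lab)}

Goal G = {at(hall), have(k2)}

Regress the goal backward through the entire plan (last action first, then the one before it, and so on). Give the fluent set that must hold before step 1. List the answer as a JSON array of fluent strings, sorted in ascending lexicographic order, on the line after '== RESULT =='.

Regress step by step:
  through step 4 (move(lab,hall)): drop {at(hall)}, keep {have(k2)}, require {at(lab), open(d_hall_lab)}
    → {at(lab), have(k2), open(d_hall_lab)}
  through step 3 (unlock(d_hall_lab)): drop {open(d_hall_lab)}, keep {at(lab), have(k2)}, require {have(k2), locked(d_hall_lab)}
    → {at(lab), have(k2), locked(d_hall_lab)}
  through step 2 (move(bay,lab)): drop {at(lab)}, keep {have(k2), locked(d_hall_lab)}, require {at(bay), open(d_lab_bay)}
    → {at(bay), have(k2), locked(d_hall_lab), open(d_lab_bay)}
  through step 1 (grab(k2)): drop {have(k2)}, keep {at(bay), locked(d_hall_lab), open(d_lab_bay)}, require {at(bay), key_at(k2,bay)}
    → {at(bay), key_at(k2,bay), locked(d_hall_lab), open(d_lab_bay)}

== RESULT ==
["at(bay)", "key_at(k2,bay)", "locked(d_hall_lab)", "open(d_lab_bay)"]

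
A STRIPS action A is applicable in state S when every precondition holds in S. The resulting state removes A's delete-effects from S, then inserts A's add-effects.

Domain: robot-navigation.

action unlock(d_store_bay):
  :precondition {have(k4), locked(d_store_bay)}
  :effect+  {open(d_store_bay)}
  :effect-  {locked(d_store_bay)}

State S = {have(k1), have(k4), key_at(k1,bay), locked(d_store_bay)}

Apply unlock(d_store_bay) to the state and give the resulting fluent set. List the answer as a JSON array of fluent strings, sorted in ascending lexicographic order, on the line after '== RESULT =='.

Progress:
  pre ⊆ S: {have(k4), locked(d_store_bay)} ⊆ S  — applicable
  S \ del = {have(k1), have(k4), key_at(k1,bay)}
  ∪ add   = {have(k1), have(k4), key_at(k1,bay), open(d_store_bay)}

== RESULT ==
["have(k1)", "have(k4)", "key_at(k1,bay)", "open(d_store_bay)"]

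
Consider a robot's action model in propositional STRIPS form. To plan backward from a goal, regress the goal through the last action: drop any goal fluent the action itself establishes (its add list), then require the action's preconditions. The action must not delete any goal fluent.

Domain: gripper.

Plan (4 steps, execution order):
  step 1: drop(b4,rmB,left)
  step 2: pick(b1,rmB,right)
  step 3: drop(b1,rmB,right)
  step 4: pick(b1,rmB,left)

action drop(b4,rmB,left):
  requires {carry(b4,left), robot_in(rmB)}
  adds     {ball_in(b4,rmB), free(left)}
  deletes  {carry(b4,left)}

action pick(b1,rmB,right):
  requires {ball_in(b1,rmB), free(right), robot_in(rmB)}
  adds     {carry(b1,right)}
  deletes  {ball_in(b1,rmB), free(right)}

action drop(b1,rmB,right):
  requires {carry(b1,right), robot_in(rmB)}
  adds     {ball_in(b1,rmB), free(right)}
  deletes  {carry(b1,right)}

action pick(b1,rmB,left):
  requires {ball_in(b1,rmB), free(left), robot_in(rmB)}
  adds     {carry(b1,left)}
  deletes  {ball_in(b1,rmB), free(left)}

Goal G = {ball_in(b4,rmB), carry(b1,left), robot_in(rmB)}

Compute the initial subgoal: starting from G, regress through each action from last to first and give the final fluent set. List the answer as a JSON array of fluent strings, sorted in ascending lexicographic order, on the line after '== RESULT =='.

Work backward from the goal:
  through step 4 (pick(b1,rmB,left)): drop {carry(b1,left)}, keep {ball_in(b4,rmB), robot_in(rmB)}, require {ball_in(b1,rmB), free(left), robot_in(rmB)}
    → {ball_in(b1,rmB), ball_in(b4,rmB), free(left), robot_in(rmB)}
  through step 3 (drop(b1,rmB,right)): drop {ball_in(b1,rmB)}, keep {ball_in(b4,rmB), free(left), robot_in(rmB)}, require {carry(b1,right), robot_in(rmB)}
    → {ball_in(b4,rmB), carry(b1,right), free(left), robot_in(rmB)}
  through step 2 (pick(b1,rmB,right)): drop {carry(b1,right)}, keep {ball_in(b4,rmB), free(left), robot_in(rmB)}, require {ball_in(b1,rmB), free(right), robot_in(rmB)}
    → {ball_in(b1,rmB), ball_in(b4,rmB), free(left), free(right), robot_in(rmB)}
  through step 1 (drop(b4,rmB,left)): drop {ball_in(b4,rmB), free(left)}, keep {ball_in(b1,rmB), free(right), robot_in(rmB)}, require {carry(b4,left), robot_in(rmB)}
    → {ball_in(b1,rmB), carry(b4,left), free(right), robot_in(rmB)}

== RESULT ==
["ball_in(b1,rmB)", "carry(b4,left)", "free(right)", "robot_in(rmB)"]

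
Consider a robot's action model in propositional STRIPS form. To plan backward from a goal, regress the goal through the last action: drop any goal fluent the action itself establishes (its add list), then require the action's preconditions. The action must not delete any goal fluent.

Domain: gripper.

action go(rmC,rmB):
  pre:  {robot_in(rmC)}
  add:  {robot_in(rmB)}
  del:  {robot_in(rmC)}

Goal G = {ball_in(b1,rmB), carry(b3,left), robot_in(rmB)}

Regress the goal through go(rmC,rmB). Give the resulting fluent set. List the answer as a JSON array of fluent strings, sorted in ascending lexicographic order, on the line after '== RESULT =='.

Regress:
  G ∩ del = {}  (empty — regression defined)
  G \ add = {ball_in(b1,rmB), carry(b3,left), robot_in(rmB)} \ {robot_in(rmB)} = {ball_in(b1,rmB), carry(b3,left)}
  ∪ pre   = {ball_in(b1,rmB), carry(b3,left)} ∪ {robot_in(rmC)}
          = {ball_in(b1,rmB), carry(b3,left), robot_in(rmC)}

== RESULT ==
["ball_in(b1,rmB)", "carry(b3,left)", "robot_in(rmC)"]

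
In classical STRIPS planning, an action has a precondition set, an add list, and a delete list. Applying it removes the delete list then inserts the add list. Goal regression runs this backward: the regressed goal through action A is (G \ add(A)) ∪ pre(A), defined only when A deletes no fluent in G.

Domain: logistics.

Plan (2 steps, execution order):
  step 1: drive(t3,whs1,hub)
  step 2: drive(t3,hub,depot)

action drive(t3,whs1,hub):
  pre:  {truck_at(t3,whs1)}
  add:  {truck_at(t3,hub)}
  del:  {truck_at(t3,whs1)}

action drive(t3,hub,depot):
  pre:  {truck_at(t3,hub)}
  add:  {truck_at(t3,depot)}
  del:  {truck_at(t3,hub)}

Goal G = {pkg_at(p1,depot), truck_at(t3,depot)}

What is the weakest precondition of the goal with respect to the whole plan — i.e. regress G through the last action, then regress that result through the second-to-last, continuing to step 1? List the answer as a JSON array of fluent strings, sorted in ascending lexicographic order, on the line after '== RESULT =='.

Regress step by step:
  through step 2 (drive(t3,hub,depot)): drop {truck_at(t3,depot)}, keep {pkg_at(p1,depot)}, require {truck_at(t3,hub)}
    → {pkg_at(p1,depot), truck_at(t3,hub)}
  through step 1 (drive(t3,whs1,hub)): drop {truck_at(t3,hub)}, keep {pkg_at(p1,depot)}, require {truck_at(t3,whs1)}
    → {pkg_at(p1,depot), truck_at(t3,whs1)}

== RESULT ==
["pkg_at(p1,depot)", "truck_at(t3,whs1)"]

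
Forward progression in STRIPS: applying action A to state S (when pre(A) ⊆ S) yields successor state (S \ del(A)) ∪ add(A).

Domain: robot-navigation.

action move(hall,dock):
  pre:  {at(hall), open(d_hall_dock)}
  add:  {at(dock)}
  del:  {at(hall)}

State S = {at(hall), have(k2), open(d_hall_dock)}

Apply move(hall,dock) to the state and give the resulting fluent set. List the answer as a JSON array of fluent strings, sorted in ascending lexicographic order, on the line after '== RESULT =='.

Progress:
  pre ⊆ S: {at(hall), open(d_hall_dock)} ⊆ S  — applicable
  S \ del = {have(k2), open(d_hall_dock)}
  ∪ add   = {at(dock), have(k2), open(d_hall_dock)}

== RESULT ==
["at(dock)", "have(k2)", "open(d_hall_dock)"]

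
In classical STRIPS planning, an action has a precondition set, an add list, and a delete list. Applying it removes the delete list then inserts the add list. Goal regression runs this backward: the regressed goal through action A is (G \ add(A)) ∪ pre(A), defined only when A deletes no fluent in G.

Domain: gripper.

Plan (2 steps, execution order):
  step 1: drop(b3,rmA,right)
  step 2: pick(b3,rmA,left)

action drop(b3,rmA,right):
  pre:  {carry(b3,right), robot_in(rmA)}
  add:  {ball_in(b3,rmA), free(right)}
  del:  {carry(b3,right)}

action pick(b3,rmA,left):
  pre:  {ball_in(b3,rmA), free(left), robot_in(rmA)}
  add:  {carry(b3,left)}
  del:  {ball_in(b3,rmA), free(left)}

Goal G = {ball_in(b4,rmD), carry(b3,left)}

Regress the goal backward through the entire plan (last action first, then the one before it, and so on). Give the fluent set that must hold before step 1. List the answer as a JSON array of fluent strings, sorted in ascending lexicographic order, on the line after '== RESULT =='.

Regress step by step:
  through step 2 (pick(b3,rmA,left)): drop {carry(b3,left)}, keep {ball_in(b4,rmD)}, require {ball_in(b3,rmA), free(left), robot_in(rmA)}
    → {ball_in(b3,rmA), ball_in(b4,rmD), free(left), robot_in(rmA)}
  through step 1 (drop(b3,rmA,right)): drop {ball_in(b3,rmA)}, keep {ball_in(b4,rmD), free(left), robot_in(rmA)}, require {carry(b3,right), robot_in(rmA)}
    → {ball_in(b4,rmD), carry(b3,right), free(left), robot_in(rmA)}

== RESULT ==
["ball_in(b4,rmD)", "carry(b3,right)", "free(left)", "robot_in(rmA)"]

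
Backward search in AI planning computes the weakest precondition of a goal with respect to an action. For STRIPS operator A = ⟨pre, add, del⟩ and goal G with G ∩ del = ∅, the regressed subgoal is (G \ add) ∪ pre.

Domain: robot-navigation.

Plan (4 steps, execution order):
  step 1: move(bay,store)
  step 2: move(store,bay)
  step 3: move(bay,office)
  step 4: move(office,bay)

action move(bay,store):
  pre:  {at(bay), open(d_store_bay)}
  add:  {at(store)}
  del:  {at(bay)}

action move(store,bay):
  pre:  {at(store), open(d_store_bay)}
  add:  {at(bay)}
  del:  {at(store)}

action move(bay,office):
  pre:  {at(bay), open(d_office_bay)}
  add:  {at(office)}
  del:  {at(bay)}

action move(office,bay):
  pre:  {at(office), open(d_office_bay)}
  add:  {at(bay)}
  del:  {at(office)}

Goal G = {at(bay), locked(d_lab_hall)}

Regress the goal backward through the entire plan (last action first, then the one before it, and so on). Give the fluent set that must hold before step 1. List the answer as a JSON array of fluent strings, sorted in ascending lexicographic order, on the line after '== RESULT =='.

Work backward from the goal:
  through step 4 (move(office,bay)): drop {at(bay)}, keep {locked(d_lab_hall)}, require {at(office), open(d_office_bay)}
    → {at(office), locked(d_lab_hall), open(d_office_bay)}
  through step 3 (move(bay,office)): drop {at(office)}, keep {locked(d_lab_hall), open(d_office_bay)}, require {at(bay), open(d_office_bay)}
    → {at(bay), locked(d_lab_hall), open(d_office_bay)}
  through step 2 (move(store,bay)): drop {at(bay)}, keep {locked(d_lab_hall), open(d_office_bay)}, require {at(store), open(d_store_bay)}
    → {at(store), locked(d_lab_hall), open(d_office_bay), open(d_store_bay)}
  through step 1 (move(bay,store)): drop {at(store)}, keep {locked(d_lab_hall), open(d_office_bay), open(d_store_bay)}, require {at(bay), open(d_store_bay)}
    → {at(bay), locked(d_lab_hall), open(d_office_bay), open(d_store_bay)}

== RESULT ==
["at(bay)", "locked(d_lab_hall)", "open(d_office_bay)", "open(d_store_bay)"]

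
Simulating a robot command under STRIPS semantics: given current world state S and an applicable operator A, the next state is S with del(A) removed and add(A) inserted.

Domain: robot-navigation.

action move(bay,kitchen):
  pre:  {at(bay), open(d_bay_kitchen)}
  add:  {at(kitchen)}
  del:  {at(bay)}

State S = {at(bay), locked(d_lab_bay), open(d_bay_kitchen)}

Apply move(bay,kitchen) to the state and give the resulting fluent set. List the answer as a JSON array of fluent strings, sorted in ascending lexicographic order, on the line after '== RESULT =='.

Progress:
  pre ⊆ S: {at(bay), open(d_bay_kitchen)} ⊆ S  — applicable
  S \ del = {locked(d_lab_bay), open(d_bay_kitchen)}
  ∪ add   = {at(kitchen), locked(d_lab_bay), open(d_bay_kitchen)}

== RESULT ==
["at(kitchen)", "locked(d_lab_bay)", "open(d_bay_kitchen)"]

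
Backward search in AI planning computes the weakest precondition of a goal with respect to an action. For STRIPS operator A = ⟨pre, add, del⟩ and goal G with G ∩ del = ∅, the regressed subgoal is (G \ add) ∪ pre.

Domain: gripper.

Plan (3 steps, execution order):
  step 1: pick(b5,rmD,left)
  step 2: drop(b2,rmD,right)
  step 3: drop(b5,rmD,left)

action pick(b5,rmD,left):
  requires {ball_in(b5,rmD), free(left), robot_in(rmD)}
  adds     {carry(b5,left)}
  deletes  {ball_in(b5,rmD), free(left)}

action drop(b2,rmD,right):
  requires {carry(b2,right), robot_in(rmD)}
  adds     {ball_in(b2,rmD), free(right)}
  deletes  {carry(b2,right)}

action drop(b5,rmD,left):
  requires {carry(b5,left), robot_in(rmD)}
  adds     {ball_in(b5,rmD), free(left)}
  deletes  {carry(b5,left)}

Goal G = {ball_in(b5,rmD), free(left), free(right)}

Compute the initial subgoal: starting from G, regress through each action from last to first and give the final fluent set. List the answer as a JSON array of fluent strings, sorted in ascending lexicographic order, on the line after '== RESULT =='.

Regress step by step:
  through step 3 (drop(b5,rmD,left)): drop {ball_in(b5,rmD), free(left)}, keep {free(right)}, require {carry(b5,left), robot_in(rmD)}
    → {carry(b5,left), free(right), robot_in(rmD)}
  through step 2 (drop(b2,rmD,right)): drop {free(right)}, keep {carry(b5,left), robot_in(rmD)}, require {carry(b2,right), robot_in(rmD)}
    → {carry(b2,right), carry(b5,left), robot_in(rmD)}
  through step 1 (pick(b5,rmD,left)): drop {carry(b5,left)}, keep {carry(b2,right), robot_in(rmD)}, require {ball_in(b5,rmD), free(left), robot_in(rmD)}
    → {ball_in(b5,rmD), carry(b2,right), free(left), robot_in(rmD)}

== RESULT ==
["ball_in(b5,rmD)", "carry(b2,right)", "free(left)", "robot_in(rmD)"]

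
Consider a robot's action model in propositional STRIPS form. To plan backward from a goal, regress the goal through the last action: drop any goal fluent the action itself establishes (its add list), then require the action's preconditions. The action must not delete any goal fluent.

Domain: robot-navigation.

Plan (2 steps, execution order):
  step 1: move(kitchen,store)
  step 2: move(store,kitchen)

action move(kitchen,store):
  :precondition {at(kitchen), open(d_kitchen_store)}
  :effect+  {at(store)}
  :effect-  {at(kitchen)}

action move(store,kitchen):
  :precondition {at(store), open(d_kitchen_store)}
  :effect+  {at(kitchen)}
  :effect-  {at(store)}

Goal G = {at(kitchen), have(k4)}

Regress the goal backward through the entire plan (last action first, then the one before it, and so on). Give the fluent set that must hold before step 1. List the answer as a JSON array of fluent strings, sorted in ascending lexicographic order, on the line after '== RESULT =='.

Regress step by step:
  through step 2 (move(store,kitchen)): drop {at(kitchen)}, keep {have(k4)}, require {at(store), open(d_kitchen_store)}
    → {at(store), have(k4), open(d_kitchen_store)}
  through step 1 (move(kitchen,store)): drop {at(store)}, keep {have(k4), open(d_kitchen_store)}, require {at(kitchen), open(d_kitchen_store)}
    → {at(kitchen), have(k4), open(d_kitchen_store)}

== RESULT ==
["at(kitchen)", "have(k4)", "open(d_kitchen_store)"]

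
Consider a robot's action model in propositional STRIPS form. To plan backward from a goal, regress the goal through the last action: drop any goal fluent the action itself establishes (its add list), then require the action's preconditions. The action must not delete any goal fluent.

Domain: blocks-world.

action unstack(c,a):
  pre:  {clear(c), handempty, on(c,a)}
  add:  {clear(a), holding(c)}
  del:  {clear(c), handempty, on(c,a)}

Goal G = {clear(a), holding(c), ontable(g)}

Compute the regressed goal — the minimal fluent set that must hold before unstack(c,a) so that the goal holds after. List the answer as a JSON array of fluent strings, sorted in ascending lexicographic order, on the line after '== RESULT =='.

Compute (G \ add) ∪ pre:
  G ∩ del = {}  (empty — regression defined)
  G \ add = {clear(a), holding(c), ontable(g)} \ {clear(a), holding(c)} = {ontable(g)}
  ∪ pre   = {ontable(g)} ∪ {clear(c), handempty, on(c,a)}
          = {clear(c), handempty, on(c,a), ontable(g)}

== RESULT ==
["clear(c)", "handempty", "on(c,a)", "ontable(g)"]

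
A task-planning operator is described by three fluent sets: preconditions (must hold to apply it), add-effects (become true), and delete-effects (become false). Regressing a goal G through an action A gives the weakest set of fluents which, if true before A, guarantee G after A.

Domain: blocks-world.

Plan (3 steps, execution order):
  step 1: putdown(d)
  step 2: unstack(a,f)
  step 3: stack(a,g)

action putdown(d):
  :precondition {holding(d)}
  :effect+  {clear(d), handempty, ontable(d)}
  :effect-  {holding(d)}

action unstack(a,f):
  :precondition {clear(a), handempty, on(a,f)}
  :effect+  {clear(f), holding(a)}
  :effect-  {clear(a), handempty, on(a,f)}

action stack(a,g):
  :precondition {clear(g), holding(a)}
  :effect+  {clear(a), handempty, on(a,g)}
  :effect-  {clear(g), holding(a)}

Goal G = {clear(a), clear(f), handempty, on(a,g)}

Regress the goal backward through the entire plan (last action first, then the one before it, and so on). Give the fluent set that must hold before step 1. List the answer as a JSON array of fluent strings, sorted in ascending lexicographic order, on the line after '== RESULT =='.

Regress step by step:
  through step 3 (stack(a,g)): drop {clear(a), handempty, on(a,g)}, keep {clear(f)}, require {clear(g), holding(a)}
    → {clear(f), clear(g), holding(a)}
  through step 2 (unstack(a,f)): drop {clear(f), holding(a)}, keep {clear(g)}, require {clear(a), handempty, on(a,f)}
    → {clear(a), clear(g), handempty, on(a,f)}
  through step 1 (putdown(d)): drop {handempty}, keep {clear(a), clear(g), on(a,f)}, require {holding(d)}
    → {clear(a), clear(g), holding(d), on(a,f)}

== RESULT ==
["clear(a)", "clear(g)", "holding(d)", "on(a,f)"]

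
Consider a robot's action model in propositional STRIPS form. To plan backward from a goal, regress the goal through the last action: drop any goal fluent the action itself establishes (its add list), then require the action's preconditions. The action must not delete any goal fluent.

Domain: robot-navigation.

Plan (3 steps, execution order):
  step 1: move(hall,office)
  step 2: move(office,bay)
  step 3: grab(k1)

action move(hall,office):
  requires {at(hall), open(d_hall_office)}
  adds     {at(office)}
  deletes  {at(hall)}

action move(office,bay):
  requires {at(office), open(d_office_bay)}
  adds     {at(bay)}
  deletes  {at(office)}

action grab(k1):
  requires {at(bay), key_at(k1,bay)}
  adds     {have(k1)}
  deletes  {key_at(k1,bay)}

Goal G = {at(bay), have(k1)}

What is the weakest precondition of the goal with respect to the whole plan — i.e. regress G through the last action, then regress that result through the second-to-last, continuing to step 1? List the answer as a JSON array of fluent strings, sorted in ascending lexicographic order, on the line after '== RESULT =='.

Regress step by step:
  through step 3 (grab(k1)): drop {have(k1)}, keep {at(bay)}, require {at(bay), key_at(k1,bay)}
    → {at(bay), key_at(k1,bay)}
  through step 2 (move(office,bay)): drop {at(bay)}, keep {key_at(k1,bay)}, require {at(office), open(d_office_bay)}
    → {at(office), key_at(k1,bay), open(d_office_bay)}
  through step 1 (move(hall,office)): drop {at(office)}, keep {key_at(k1,bay), open(d_office_bay)}, require {at(hall), open(d_hall_office)}
    → {at(hall), key_at(k1,bay), open(d_hall_office), open(d_office_bay)}

== RESULT ==
["at(hall)", "key_at(k1,bay)", "open(d_hall_office)", "open(d_office_bay)"]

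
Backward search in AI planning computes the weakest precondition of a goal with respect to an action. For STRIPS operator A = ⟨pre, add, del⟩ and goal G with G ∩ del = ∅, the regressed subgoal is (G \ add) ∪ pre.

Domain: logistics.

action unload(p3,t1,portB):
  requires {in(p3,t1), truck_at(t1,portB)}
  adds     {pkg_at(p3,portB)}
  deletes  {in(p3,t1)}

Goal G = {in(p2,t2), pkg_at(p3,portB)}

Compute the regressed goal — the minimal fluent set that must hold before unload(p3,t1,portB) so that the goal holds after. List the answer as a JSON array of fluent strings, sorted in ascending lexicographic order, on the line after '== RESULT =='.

Compute (G \ add) ∪ pre:
  G ∩ del = {}  (empty — regression defined)
  G \ add = {in(p2,t2), pkg_at(p3,portB)} \ {pkg_at(p3,portB)} = {in(p2,t2)}
  ∪ pre   = {in(p2,t2)} ∪ {in(p3,t1), truck_at(t1,portB)}
          = {in(p2,t2), in(p3,t1), truck_at(t1,portB)}

== RESULT ==
["in(p2,t2)", "in(p3,t1)", "truck_at(t1,portB)"]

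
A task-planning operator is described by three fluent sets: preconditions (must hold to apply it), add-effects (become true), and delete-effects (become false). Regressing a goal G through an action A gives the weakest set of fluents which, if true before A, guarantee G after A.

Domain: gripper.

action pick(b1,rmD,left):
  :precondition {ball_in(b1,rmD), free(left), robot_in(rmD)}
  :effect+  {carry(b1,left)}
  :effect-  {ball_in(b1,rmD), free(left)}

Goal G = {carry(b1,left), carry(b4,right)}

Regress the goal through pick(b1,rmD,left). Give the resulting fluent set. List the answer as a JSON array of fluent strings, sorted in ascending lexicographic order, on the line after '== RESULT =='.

Regress:
  G ∩ del = {}  (empty — regression defined)
  G \ add = {carry(b1,left), carry(b4,right)} \ {carry(b1,left)} = {carry(b4,right)}
  ∪ pre   = {carry(b4,right)} ∪ {ball_in(b1,rmD), free(left), robot_in(rmD)}
          = {ball_in(b1,rmD), carry(b4,right), free(left), robot_in(rmD)}

== RESULT ==
["ball_in(b1,rmD)", "carry(b4,right)", "free(left)", "robot_in(rmD)"]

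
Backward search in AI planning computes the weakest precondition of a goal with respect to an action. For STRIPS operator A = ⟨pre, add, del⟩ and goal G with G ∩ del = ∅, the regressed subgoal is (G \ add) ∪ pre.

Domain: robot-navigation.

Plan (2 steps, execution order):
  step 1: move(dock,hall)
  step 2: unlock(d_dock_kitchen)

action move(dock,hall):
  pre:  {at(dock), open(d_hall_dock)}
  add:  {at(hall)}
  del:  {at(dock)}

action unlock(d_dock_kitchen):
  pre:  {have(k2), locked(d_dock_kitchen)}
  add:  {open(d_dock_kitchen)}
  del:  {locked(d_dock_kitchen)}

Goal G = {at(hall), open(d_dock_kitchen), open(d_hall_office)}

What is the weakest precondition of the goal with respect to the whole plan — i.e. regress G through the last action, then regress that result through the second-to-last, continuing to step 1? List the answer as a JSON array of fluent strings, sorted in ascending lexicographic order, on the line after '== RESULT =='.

Work backward from the goal:
  through step 2 (unlock(d_dock_kitchen)): drop {open(d_dock_kitchen)}, keep {at(hall), open(d_hall_office)}, require {have(k2), locked(d_dock_kitchen)}
    → {at(hall), have(k2), locked(d_dock_kitchen), open(d_hall_office)}
  through step 1 (move(dock,hall)): drop {at(hall)}, keep {have(k2), locked(d_dock_kitchen), open(d_hall_office)}, require {at(dock), open(d_hall_dock)}
    → {at(dock), have(k2), locked(d_dock_kitchen), open(d_hall_dock), open(d_hall_office)}

== RESULT ==
["at(dock)", "have(k2)", "locked(d_dock_kitchen)", "open(d_hall_dock)", "open(d_hall_office)"]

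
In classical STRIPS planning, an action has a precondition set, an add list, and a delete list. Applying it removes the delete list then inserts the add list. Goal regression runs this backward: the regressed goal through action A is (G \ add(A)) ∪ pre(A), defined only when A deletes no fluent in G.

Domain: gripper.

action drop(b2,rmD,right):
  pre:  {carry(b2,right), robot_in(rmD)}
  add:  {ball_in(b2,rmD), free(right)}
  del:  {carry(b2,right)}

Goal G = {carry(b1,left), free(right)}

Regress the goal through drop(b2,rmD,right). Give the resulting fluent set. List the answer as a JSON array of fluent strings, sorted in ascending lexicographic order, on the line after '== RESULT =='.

Regress:
  G ∩ del = {}  (empty — regression defined)
  G \ add = {carry(b1,left), free(right)} \ {ball_in(b2,rmD), free(right)} = {carry(b1,left)}
  ∪ pre   = {carry(b1,left)} ∪ {carry(b2,right), robot_in(rmD)}
          = {carry(b1,left), carry(b2,right), robot_in(rmD)}

== RESULT ==
["carry(b1,left)", "carry(b2,right)", "robot_in(rmD)"]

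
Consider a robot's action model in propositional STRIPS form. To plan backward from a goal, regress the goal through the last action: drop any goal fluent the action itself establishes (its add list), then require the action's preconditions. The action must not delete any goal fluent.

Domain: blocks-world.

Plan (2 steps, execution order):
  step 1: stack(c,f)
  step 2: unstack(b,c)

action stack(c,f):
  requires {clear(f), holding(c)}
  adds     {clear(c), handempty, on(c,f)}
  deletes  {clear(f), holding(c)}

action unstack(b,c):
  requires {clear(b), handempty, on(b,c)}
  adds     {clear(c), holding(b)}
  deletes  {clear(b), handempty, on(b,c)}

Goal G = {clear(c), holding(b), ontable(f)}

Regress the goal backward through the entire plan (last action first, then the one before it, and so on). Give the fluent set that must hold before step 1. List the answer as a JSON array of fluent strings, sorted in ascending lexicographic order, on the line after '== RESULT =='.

Work backward from the goal:
  through step 2 (unstack(b,c)): drop {clear(c), holding(b)}, keep {ontable(f)}, require {clear(b), handempty, on(b,c)}
    → {clear(b), handempty, on(b,c), ontable(f)}
  through step 1 (stack(c,f)): drop {handempty}, keep {clear(b), on(b,c), ontable(f)}, require {clear(f), holding(c)}
    → {clear(b), clear(f), holding(c), on(b,c), ontable(f)}

== RESULT ==
["clear(b)", "clear(f)", "holding(c)", "on(b,c)", "ontable(f)"]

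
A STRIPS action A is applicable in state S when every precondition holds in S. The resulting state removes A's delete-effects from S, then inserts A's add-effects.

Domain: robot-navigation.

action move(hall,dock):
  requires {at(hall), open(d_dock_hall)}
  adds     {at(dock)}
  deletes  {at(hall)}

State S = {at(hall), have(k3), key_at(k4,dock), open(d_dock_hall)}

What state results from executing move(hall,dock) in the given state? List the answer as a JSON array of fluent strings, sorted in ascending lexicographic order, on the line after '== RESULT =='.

Compute (S \ del) ∪ add:
  pre ⊆ S: {at(hall), open(d_dock_hall)} ⊆ S  — applicable
  S \ del = {have(k3), key_at(k4,dock), open(d_dock_hall)}
  ∪ add   = {at(dock), have(k3), key_at(k4,dock), open(d_dock_hall)}

== RESULT ==
["at(dock)", "have(k3)", "key_at(k4,dock)", "open(d_dock_hall)"]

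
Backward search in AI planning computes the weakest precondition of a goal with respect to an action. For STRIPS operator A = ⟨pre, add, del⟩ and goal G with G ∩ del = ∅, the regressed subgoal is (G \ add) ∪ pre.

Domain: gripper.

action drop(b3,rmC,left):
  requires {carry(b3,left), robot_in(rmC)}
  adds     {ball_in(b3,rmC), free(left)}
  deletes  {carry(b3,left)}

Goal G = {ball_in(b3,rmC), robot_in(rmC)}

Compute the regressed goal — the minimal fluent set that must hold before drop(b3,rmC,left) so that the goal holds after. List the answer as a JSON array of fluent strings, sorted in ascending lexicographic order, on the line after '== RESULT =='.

Compute (G \ add) ∪ pre:
  G ∩ del = {}  (empty — regression defined)
  G \ add = {ball_in(b3,rmC), robot_in(rmC)} \ {ball_in(b3,rmC), free(left)} = {robot_in(rmC)}
  ∪ pre   = {robot_in(rmC)} ∪ {carry(b3,left), robot_in(rmC)}
          = {carry(b3,left), robot_in(rmC)}

== RESULT ==
["carry(b3,left)", "robot_in(rmC)"]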